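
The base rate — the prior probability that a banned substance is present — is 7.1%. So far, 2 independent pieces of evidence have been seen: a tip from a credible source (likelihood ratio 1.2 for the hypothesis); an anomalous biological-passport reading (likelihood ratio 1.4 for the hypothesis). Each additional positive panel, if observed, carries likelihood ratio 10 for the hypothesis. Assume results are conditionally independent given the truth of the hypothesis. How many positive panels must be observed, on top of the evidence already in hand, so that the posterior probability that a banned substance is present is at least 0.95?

Prior odds = 0.071/0.929 = 71/929.
Combined Bayes factor of the evidence already in hand = 1.2 × 1.4 = 1.68.
Odds after that evidence = (71/929) × 1.68 = 2982/23225.
Target odds = 0.95/0.05 = 19.
Need 10ⁿ ≥ 19 ÷ (2982/23225) = 441275/2982.
10² = 100 falls short of 441275/2982 but 10³ = 1000 reaches it, so n = 3.

3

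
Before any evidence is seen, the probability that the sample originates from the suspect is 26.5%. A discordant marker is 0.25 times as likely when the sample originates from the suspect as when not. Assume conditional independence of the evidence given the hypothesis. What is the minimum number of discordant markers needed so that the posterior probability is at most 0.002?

4

Prior odds: 0.265 ÷ 0.735 = 53/147.
Likelihood ratio per discordant marker = 0.25.
Target odds: 0.002 ÷ 0.998 = 1/499.
Need (53/147) × 0.25ⁿ ≤ 1/499, i.e. 0.25ⁿ ≤ 147/26447.
0.25³ = 0.015625 is still above 147/26447 but 0.25⁴ = 0.00390625 is at or below it, so n = 4.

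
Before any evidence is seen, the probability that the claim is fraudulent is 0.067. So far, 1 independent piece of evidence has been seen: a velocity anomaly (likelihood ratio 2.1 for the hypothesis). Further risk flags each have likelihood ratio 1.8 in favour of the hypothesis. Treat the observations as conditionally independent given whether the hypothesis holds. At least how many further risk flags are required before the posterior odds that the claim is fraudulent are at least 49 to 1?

10

Prior odds = 0.067/0.933 = 67/933.
Bayes factor of the evidence already in hand = 2.1.
Odds after that evidence = (67/933) × 2.1 = 469/3110.
Target odds = 49.
Need 1.8ⁿ ≥ 49 ÷ (469/3110) = 21770/67.
1.8⁹ = 387420489/1953125 falls short of 21770/67 but 1.8¹⁰ ≈357.047 reaches it, so n = 10.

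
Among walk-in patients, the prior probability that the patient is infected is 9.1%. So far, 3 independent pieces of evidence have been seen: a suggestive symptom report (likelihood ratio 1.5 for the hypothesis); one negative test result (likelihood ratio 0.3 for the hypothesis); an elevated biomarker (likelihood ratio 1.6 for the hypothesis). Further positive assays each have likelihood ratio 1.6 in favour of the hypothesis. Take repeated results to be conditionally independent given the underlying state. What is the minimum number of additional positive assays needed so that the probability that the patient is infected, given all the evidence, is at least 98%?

14

Prior odds = 0.091/0.909 = 91/909.
Combined Bayes factor of the evidence already in hand = 1.5 × 0.3 × 1.6 = 0.72.
Odds after that evidence = (91/909) × 0.72 = 182/2525.
Target odds = 0.98/0.02 = 49.
Need 1.6ⁿ ≥ 49 ÷ (182/2525) = 17675/26.
1.6¹³ ≈450.36 falls short of 17675/26 but 1.6¹⁴ ≈720.576 reaches it, so n = 14.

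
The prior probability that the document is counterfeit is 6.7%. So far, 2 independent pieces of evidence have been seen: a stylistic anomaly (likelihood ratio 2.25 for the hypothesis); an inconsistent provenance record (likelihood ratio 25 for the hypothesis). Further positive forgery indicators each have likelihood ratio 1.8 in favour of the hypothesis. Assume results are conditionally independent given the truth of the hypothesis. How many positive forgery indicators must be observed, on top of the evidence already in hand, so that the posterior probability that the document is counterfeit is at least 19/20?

3

Prior odds = 0.067/0.933 = 67/933.
Combined Bayes factor of the evidence already in hand = 2.25 × 25 = 56.25.
Odds after that evidence = (67/933) × 56.25 = 5025/1244.
Target odds = 0.95/0.05 = 19.
Need 1.8ⁿ ≥ 19 ÷ (5025/1244) = 23636/5025.
1.8² = 3.24 falls short of 23636/5025 but 1.8³ = 5.832 reaches it, so n = 3.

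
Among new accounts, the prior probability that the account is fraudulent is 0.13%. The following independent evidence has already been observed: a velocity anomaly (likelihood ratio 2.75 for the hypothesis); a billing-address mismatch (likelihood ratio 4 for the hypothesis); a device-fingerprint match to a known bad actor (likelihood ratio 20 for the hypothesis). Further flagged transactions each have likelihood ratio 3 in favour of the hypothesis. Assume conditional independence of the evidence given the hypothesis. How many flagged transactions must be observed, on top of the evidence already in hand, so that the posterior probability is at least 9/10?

Prior odds = 0.0013/0.9987 = 13/9987.
Combined Bayes factor of the evidence already in hand = 2.75 × 4 × 20 = 220.
Odds after that evidence = (13/9987) × 220 = 2860/9987.
Target odds = 0.9/0.1 = 9.
Need 3ⁿ ≥ 9 ÷ (2860/9987) = 89883/2860.
3³ = 27 falls short of 89883/2860 but 3⁴ = 81 reaches it, so n = 4.

4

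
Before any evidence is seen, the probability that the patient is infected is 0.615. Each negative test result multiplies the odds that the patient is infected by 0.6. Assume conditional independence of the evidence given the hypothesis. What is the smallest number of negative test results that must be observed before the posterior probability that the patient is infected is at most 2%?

Prior odds: 0.615 ÷ 0.385 = 123/77.
Likelihood ratio per negative test result = 0.6.
Target posterior odds = 0.02/0.98 = 1/49.
Need (123/77) × 0.6ⁿ ≤ 1/49, i.e. 0.6ⁿ ≤ 11/861.
0.6⁸ = 6561/390625 is still above 11/861 but 0.6⁹ = 19683/1953125 is at or below it, so n = 9.

9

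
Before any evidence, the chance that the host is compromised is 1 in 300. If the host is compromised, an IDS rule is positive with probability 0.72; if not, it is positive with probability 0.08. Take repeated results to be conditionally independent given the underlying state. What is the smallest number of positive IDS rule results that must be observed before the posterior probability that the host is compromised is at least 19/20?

Prior odds = (1/300)/(299/300) = 1/299.
Likelihood ratio of a positive = 0.72/0.08 = 9.
Target odds: 0.95 ÷ 0.05 = 19.
Need (1/299) × 9ⁿ ≥ 19, i.e. 9ⁿ ≥ 5681.
9³ = 729 falls short of 5681 but 9⁴ = 6561 reaches it, so n = 4.

4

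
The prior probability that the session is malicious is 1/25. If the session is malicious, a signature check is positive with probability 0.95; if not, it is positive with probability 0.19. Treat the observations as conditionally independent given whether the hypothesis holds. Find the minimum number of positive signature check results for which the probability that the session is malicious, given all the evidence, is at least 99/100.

Prior odds = 0.04/0.96 = 1/24.
Likelihood ratio of a positive = 0.95/0.19 = 5.
Target posterior odds = 0.99/0.01 = 99.
Require 5ⁿ ≥ 99 ÷ (1/24) = 2376.
5⁴ = 625 falls short of 2376 but 5⁵ = 3125 reaches it, so n = 5.

5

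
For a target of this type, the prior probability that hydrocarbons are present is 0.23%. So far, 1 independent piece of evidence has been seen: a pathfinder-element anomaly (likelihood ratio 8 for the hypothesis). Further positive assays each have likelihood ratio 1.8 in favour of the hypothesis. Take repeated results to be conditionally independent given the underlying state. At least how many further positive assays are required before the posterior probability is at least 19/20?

12

Prior odds = 0.0023/0.9977 = 23/9977.
Bayes factor of the evidence already in hand = 8.
Odds after that evidence = (23/9977) × 8 = 184/9977.
Target odds = 0.95/0.05 = 19.
Need 1.8ⁿ ≥ 19 ÷ (184/9977) = 189563/184.
1.8¹¹ ≈642.684 falls short of 189563/184 but 1.8¹² ≈1156.83 reaches it, so n = 12.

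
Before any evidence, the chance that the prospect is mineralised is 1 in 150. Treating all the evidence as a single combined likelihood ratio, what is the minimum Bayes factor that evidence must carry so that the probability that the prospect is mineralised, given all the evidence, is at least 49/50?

Prior odds = (1/150)/(149/150) = 1/149.
Target odds = 0.98/0.02 = 49.
Required Bayes factor = 49 ÷ (1/149) = 7301.

7301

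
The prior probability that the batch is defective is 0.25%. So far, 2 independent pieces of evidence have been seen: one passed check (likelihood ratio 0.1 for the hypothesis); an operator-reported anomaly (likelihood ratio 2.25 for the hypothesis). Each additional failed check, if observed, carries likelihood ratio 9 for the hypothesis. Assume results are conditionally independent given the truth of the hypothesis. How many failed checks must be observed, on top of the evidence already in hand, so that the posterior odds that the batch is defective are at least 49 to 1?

6

Prior odds = 0.0025/0.9975 = 1/399.
Combined Bayes factor of the evidence already in hand = 0.1 × 2.25 = 0.225.
Odds after that evidence = (1/399) × 0.225 = 3/5320.
Target odds = 49.
Need 9ⁿ ≥ 49 ÷ (3/5320) = 260680/3.
9⁵ = 59049 falls short of 260680/3 but 9⁶ = 531441 reaches it, so n = 6.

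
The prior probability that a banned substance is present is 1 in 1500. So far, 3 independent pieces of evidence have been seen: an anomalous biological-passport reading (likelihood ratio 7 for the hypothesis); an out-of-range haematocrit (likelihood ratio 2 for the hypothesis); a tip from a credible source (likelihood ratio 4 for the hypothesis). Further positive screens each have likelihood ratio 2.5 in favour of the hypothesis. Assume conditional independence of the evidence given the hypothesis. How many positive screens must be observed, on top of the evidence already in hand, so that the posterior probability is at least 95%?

7

Prior odds = (1/1500)/(1499/1500) = 1/1499.
Combined Bayes factor of the evidence already in hand = 7 × 2 × 4 = 56.
Odds after that evidence = (1/1499) × 56 = 56/1499.
Target odds = 0.95/0.05 = 19.
Need 2.5ⁿ ≥ 19 ÷ (56/1499) = 28481/56.
2.5⁶ = 244.140625 falls short of 28481/56 but 2.5⁷ = 610.3515625 reaches it, so n = 7.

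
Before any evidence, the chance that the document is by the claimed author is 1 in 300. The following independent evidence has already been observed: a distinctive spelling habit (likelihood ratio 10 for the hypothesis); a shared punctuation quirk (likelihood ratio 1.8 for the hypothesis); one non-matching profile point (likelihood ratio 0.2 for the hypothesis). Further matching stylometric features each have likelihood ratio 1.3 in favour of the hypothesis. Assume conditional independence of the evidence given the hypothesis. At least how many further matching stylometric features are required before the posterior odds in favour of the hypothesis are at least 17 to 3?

Prior odds = (1/300)/(299/300) = 1/299.
Combined Bayes factor of the evidence already in hand = 10 × 1.8 × 0.2 = 3.6.
Odds after that evidence = (1/299) × 3.6 = 18/1495.
Target odds = 17/3.
Need 1.3ⁿ ≥ 17/3 ÷ (18/1495) = 25415/54.
1.3²³ ≈417.539 falls short of 25415/54 but 1.3²⁴ ≈542.801 reaches it, so n = 24.

24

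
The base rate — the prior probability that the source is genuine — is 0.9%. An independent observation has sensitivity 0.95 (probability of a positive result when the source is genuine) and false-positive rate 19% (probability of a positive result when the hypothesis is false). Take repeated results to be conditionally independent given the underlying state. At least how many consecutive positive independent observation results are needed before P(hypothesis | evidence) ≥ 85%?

Prior odds = 0.009/0.991 = 9/991.
Likelihood ratio of a positive result = 0.95/0.19 = 5.
Target odds: 0.85 ÷ 0.15 = 17/3.
Need (9/991) × 5ⁿ ≥ 17/3, i.e. 5ⁿ ≥ 16847/27.
5³ = 125 falls short of 16847/27 but 5⁴ = 625 reaches it, so n = 4.

4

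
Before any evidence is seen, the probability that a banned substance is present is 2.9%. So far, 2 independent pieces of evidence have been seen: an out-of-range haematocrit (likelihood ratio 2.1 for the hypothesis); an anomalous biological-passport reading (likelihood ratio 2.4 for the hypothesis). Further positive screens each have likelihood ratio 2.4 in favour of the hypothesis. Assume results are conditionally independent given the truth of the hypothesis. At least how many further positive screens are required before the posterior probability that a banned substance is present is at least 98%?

Prior odds = 0.029/0.971 = 29/971.
Combined Bayes factor of the evidence already in hand = 2.1 × 2.4 = 5.04.
Odds after that evidence = (29/971) × 5.04 = 3654/24275.
Target odds = 0.98/0.02 = 49.
Need 2.4ⁿ ≥ 49 ÷ (3654/24275) = 169925/522.
2.4⁶ = 2985984/15625 falls short of 169925/522 but 2.4⁷ = 35831808/78125 reaches it, so n = 7.

7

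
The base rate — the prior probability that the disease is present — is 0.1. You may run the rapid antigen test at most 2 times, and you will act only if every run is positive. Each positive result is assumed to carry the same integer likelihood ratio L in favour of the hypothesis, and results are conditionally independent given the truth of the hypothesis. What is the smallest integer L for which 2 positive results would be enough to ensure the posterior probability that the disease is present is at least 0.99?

30

Prior odds = 0.1/0.9 = 1/9.
Target odds = 0.99/0.01 = 99.
Need L² ≥ 99 ÷ (1/9) = 891.
29² = 841 < 891 ≤ 900 = 30², so L = 30.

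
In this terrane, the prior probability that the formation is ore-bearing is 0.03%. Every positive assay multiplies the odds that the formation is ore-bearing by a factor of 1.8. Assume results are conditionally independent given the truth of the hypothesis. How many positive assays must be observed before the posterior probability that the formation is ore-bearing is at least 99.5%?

23

Prior odds: 0.0003 ÷ 0.9997 = 3/9997.
Likelihood ratio per positive assay = 1.8.
Target odds: 0.995 ÷ 0.005 = 199.
Require 1.8ⁿ ≥ 199 ÷ (3/9997) = 1989403/3.
1.8²² ≈413043 falls short of 1989403/3 but 1.8²³ ≈743477 reaches it, so n = 23.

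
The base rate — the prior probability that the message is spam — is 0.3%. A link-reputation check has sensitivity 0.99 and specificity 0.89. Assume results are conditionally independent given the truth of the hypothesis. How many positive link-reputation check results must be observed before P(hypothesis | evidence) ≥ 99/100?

5

Prior odds: 0.003 ÷ 0.997 = 3/997.
False-positive rate = 1 − 0.89 = 0.11; likelihood ratio of a positive = 0.99/0.11 = 9.
Target posterior odds = 0.99/0.01 = 99.
Require 9ⁿ ≥ 99 ÷ (3/997) = 32901.
9⁴ = 6561 falls short of 32901 but 9⁵ = 59049 reaches it, so n = 5.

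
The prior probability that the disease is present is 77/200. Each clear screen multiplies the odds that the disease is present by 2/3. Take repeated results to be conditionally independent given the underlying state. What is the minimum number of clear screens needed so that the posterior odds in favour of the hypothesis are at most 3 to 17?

Prior odds = 0.385/0.615 = 77/123.
Likelihood ratio per clear screen = 2/3.
Target odds = 3/17.
Need (77/123) × (2/3)ⁿ ≤ 3/17, i.e. (2/3)ⁿ ≤ 369/1309.
(2/3)³ = 8/27 is still above 369/1309 but (2/3)⁴ = 16/81 is at or below it, so n = 4.

4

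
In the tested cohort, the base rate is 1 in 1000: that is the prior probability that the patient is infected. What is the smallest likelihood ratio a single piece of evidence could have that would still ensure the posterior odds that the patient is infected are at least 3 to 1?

2997

Prior odds = 0.001/0.999 = 1/999.
Target odds = 3.
Required Bayes factor = 3 ÷ (1/999) = 2997.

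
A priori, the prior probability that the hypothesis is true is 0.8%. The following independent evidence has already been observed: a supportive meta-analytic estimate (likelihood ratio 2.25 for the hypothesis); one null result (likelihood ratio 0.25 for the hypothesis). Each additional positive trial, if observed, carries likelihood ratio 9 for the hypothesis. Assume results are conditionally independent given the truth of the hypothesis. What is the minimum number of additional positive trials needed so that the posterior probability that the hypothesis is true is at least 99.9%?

6

Prior odds = 0.008/0.992 = 1/124.
Combined Bayes factor of the evidence already in hand = 2.25 × 0.25 = 0.5625.
Odds after that evidence = (1/124) × 0.5625 = 9/1984.
Target odds = 0.999/0.001 = 999.
Need 9ⁿ ≥ 999 ÷ (9/1984) = 220224.
9⁵ = 59049 falls short of 220224 but 9⁶ = 531441 reaches it, so n = 6.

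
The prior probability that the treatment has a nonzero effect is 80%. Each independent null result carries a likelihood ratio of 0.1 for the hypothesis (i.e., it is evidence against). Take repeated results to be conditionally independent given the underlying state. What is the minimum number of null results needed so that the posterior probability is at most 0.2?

Prior odds: 0.8 ÷ 0.2 = 4.
Likelihood ratio per null result = 0.1.
Target odds: 0.2 ÷ 0.8 = 0.25.
Need 4 × 0.1ⁿ ≤ 0.25, i.e. 0.1ⁿ ≤ 0.0625.
0.1¹ = 0.1 is still above 0.0625 but 0.1² = 0.01 is at or below it, so n = 2.

2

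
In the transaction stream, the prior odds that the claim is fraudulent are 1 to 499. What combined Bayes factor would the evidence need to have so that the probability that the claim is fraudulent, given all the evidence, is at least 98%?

Prior odds = 1/499.
Target odds = 0.98/0.02 = 49.
Required Bayes factor = 49 ÷ (1/499) = 24451.

24451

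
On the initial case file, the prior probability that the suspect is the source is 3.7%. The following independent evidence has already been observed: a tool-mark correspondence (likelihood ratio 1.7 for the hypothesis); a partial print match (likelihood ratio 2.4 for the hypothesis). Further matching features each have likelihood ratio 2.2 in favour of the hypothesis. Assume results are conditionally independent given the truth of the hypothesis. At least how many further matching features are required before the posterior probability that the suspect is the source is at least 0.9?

Prior odds = 0.037/0.963 = 37/963.
Combined Bayes factor of the evidence already in hand = 1.7 × 2.4 = 4.08.
Odds after that evidence = (37/963) × 4.08 = 1258/8025.
Target odds = 0.9/0.1 = 9.
Need 2.2ⁿ ≥ 9 ÷ (1258/8025) = 72225/1258.
2.2⁵ = 51.53632 falls short of 72225/1258 but 2.2⁶ = 1771561/15625 reaches it, so n = 6.

6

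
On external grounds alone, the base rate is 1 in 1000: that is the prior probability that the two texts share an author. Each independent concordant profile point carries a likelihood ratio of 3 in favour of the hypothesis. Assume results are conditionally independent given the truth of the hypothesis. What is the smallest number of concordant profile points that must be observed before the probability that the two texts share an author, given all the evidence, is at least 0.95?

Prior odds = 0.001/0.999 = 1/999.
Likelihood ratio per concordant profile point = 3.
Target odds: 0.95 ÷ 0.05 = 19.
Require 3ⁿ ≥ 19 ÷ (1/999) = 18981.
3⁸ = 6561 falls short of 18981 but 3⁹ = 19683 reaches it, so n = 9.

9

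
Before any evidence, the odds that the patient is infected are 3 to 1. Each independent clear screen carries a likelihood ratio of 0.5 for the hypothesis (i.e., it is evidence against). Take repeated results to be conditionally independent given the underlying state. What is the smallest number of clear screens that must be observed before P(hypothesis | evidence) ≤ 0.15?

5

Prior odds = 3.
Likelihood ratio per clear screen = 0.5.
Target posterior odds = 0.15/0.85 = 3/17.
Need 3 × 0.5ⁿ ≤ 3/17, i.e. 0.5ⁿ ≤ 1/17.
0.5⁴ = 0.0625 is still above 1/17 but 0.5⁵ = 0.03125 is at or below it, so n = 5.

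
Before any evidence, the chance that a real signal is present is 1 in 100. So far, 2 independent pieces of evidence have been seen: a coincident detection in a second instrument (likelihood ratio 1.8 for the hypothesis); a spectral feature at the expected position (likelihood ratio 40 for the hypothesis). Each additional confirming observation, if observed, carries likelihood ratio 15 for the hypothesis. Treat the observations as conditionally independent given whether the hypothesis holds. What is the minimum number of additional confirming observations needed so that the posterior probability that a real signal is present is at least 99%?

Prior odds = 0.01/0.99 = 1/99.
Combined Bayes factor of the evidence already in hand = 1.8 × 40 = 72.
Odds after that evidence = (1/99) × 72 = 8/11.
Target odds = 0.99/0.01 = 99.
Need 15ⁿ ≥ 99 ÷ (8/11) = 136.125.
15¹ = 15 falls short of 136.125 but 15² = 225 reaches it, so n = 2.

2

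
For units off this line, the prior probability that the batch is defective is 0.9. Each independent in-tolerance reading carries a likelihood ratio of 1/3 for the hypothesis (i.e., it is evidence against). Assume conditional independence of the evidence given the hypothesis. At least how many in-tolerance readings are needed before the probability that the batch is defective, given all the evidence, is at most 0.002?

8

Prior odds = 0.9/0.1 = 9.
Likelihood ratio per in-tolerance reading = 1/3.
Target posterior odds = 0.002/0.998 = 1/499.
Need 9 × (1/3)ⁿ ≤ 1/499, i.e. (1/3)ⁿ ≤ 1/4491.
(1/3)⁷ = 1/2187 is still above 1/4491 but (1/3)⁸ = 1/6561 is at or below it, so n = 8.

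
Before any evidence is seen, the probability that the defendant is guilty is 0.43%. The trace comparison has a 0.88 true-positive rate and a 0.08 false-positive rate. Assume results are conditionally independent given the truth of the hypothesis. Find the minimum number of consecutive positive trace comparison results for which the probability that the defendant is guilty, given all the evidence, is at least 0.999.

Prior odds: 0.0043 ÷ 0.9957 = 43/9957.
Likelihood ratio of a positive result = 0.88/0.08 = 11.
Target odds: 0.999 ÷ 0.001 = 999.
Require 11ⁿ ≥ 999 ÷ (43/9957) = 9947043/43.
11⁵ = 161051 falls short of 9947043/43 but 11⁶ = 1771561 reaches it, so n = 6.

6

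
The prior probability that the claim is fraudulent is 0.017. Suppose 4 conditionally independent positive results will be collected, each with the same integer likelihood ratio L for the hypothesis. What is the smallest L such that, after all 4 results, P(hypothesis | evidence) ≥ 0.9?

Prior odds = 0.017/0.983 = 17/983.
Target odds = 0.9/0.1 = 9.
Need L⁴ ≥ 9 ÷ (17/983) = 8847/17.
4⁴ = 256 < 8847/17 ≤ 625 = 5⁴, so L = 5.

5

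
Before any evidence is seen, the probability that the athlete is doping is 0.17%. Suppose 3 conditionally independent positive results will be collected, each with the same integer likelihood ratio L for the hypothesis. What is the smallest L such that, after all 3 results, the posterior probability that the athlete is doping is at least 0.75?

13

Prior odds = 0.0017/0.9983 = 17/9983.
Target odds = 0.75/0.25 = 3.
Need L³ ≥ 3 ÷ (17/9983) = 29949/17.
12³ = 1728 < 29949/17 ≤ 2197 = 13³, so L = 13.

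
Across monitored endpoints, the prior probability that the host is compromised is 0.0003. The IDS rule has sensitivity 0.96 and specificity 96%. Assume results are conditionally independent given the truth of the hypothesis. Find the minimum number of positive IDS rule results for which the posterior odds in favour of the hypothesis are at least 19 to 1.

4

Prior odds = 0.0003/0.9997 = 3/9997.
False-positive rate = 1 − 0.96 = 0.04; likelihood ratio of a positive = 0.96/0.04 = 24.
Target odds = 19.
Require 24ⁿ ≥ 19 ÷ (3/9997) = 189943/3.
24³ = 13824 falls short of 189943/3 but 24⁴ = 331776 reaches it, so n = 4.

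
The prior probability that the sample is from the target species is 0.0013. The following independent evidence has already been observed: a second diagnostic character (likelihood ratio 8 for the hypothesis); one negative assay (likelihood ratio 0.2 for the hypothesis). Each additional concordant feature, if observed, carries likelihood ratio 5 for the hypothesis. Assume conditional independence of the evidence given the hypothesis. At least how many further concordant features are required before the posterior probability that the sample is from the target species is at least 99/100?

7

Prior odds = 0.0013/0.9987 = 13/9987.
Combined Bayes factor of the evidence already in hand = 8 × 0.2 = 1.6.
Odds after that evidence = (13/9987) × 1.6 = 104/49935.
Target odds = 0.99/0.01 = 99.
Need 5ⁿ ≥ 99 ÷ (104/49935) = 4943565/104.
5⁶ = 15625 falls short of 4943565/104 but 5⁷ = 78125 reaches it, so n = 7.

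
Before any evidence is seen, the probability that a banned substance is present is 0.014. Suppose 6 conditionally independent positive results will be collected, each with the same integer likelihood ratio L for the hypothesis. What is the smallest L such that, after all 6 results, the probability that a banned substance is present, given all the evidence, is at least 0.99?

5

Prior odds = 0.014/0.986 = 7/493.
Target odds = 0.99/0.01 = 99.
Need L⁶ ≥ 99 ÷ (7/493) = 48807/7.
4⁶ = 4096 < 48807/7 ≤ 15625 = 5⁶, so L = 5.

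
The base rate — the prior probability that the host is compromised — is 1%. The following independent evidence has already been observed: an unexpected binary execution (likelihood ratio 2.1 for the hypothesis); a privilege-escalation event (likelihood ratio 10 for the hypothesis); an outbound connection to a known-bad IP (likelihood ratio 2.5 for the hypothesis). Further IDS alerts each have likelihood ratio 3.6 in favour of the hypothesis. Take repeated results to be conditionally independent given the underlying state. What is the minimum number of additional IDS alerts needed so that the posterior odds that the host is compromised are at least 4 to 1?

Prior odds = 0.01/0.99 = 1/99.
Combined Bayes factor of the evidence already in hand = 2.1 × 10 × 2.5 = 52.5.
Odds after that evidence = (1/99) × 52.5 = 35/66.
Target odds = 4.
Need 3.6ⁿ ≥ 4 ÷ (35/66) = 264/35.
3.6¹ = 3.6 falls short of 264/35 but 3.6² = 12.96 reaches it, so n = 2.

2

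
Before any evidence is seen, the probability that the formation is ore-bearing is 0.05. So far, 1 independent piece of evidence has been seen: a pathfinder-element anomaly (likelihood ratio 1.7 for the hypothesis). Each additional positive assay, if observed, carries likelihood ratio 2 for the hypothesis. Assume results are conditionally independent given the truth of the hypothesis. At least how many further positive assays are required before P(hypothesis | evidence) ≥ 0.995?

12

Prior odds = 0.05/0.95 = 1/19.
Bayes factor of the evidence already in hand = 1.7.
Odds after that evidence = (1/19) × 1.7 = 17/190.
Target odds = 0.995/0.005 = 199.
Need 2ⁿ ≥ 199 ÷ (17/190) = 37810/17.
2¹¹ = 2048 falls short of 37810/17 but 2¹² = 4096 reaches it, so n = 12.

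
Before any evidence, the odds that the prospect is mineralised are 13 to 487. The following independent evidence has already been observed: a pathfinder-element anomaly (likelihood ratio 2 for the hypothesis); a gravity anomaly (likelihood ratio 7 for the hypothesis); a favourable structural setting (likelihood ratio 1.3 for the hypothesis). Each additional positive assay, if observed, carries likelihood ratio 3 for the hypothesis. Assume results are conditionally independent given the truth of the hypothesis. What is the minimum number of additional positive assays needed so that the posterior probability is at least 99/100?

Prior odds = 13/487.
Combined Bayes factor of the evidence already in hand = 2 × 7 × 1.3 = 18.2.
Odds after that evidence = (13/487) × 18.2 = 1183/2435.
Target odds = 0.99/0.01 = 99.
Need 3ⁿ ≥ 99 ÷ (1183/2435) = 241065/1183.
3⁴ = 81 falls short of 241065/1183 but 3⁵ = 243 reaches it, so n = 5.

5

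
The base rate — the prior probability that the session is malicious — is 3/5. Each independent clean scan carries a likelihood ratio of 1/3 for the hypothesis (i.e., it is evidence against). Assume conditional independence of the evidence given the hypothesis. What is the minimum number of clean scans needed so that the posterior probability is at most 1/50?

Prior odds = 0.6/0.4 = 1.5.
Likelihood ratio per clean scan = 1/3.
Target odds: 0.02 ÷ 0.98 = 1/49.
Need 1.5 × (1/3)ⁿ ≤ 1/49, i.e. (1/3)ⁿ ≤ 2/147.
(1/3)³ = 1/27 is still above 2/147 but (1/3)⁴ = 1/81 is at or below it, so n = 4.

4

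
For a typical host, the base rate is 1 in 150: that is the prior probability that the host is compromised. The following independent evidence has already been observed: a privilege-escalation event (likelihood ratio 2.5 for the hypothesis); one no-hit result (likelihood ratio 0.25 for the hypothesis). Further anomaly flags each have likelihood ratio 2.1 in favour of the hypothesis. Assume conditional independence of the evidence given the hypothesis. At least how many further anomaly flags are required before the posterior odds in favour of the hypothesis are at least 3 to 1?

Prior odds = (1/150)/(149/150) = 1/149.
Combined Bayes factor of the evidence already in hand = 2.5 × 0.25 = 0.625.
Odds after that evidence = (1/149) × 0.625 = 5/1192.
Target odds = 3.
Need 2.1ⁿ ≥ 3 ÷ (5/1192) = 715.2.
2.1⁸ ≈378.229 falls short of 715.2 but 2.1⁹ ≈794.28 reaches it, so n = 9.

9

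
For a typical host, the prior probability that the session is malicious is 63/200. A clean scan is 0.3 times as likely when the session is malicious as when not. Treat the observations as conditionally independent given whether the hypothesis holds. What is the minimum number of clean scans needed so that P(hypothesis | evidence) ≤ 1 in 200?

4

Prior odds: 0.315 ÷ 0.685 = 63/137.
Likelihood ratio per clean scan = 0.3.
Target posterior odds = 0.005/0.995 = 1/199.
Need (63/137) × 0.3ⁿ ≤ 1/199, i.e. 0.3ⁿ ≤ 137/12537.
0.3³ = 0.027 is still above 137/12537 but 0.3⁴ = 0.0081 is at or below it, so n = 4.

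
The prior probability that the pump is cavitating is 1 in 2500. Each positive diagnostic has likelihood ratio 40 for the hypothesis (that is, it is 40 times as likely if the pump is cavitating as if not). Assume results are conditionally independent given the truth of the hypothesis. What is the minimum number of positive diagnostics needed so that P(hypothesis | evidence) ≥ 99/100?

Prior odds: 0.0004 ÷ 0.9996 = 1/2499.
Likelihood ratio per positive diagnostic = 40.
Target posterior odds = 0.99/0.01 = 99.
Need (1/2499) × 40ⁿ ≥ 99, i.e. 40ⁿ ≥ 247401.
40³ = 64000 falls short of 247401 but 40⁴ = 2560000 reaches it, so n = 4.

4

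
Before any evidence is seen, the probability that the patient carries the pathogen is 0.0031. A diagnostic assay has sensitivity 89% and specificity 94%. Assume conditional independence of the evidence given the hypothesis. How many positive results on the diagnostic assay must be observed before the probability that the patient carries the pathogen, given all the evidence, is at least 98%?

Prior odds: 0.0031 ÷ 0.9969 = 31/9969.
False-positive rate = 1 − 0.94 = 0.06; likelihood ratio of a positive = 0.89/0.06 = 89/6.
Target odds: 0.98 ÷ 0.02 = 49.
Need (31/9969) × (89/6)ⁿ ≥ 49, i.e. (89/6)ⁿ ≥ 488481/31.
(89/6)³ = 704969/216 falls short of 488481/31 but (89/6)⁴ = 62742241/1296 reaches it, so n = 4.

4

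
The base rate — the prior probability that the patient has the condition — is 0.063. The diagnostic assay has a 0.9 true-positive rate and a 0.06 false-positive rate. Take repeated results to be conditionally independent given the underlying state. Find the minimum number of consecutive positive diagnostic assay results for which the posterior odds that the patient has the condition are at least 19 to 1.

3

Prior odds = 0.063/0.937 = 63/937.
Likelihood ratio of a positive result = 0.9/0.06 = 15.
Target odds = 19.
Need (63/937) × 15ⁿ ≥ 19, i.e. 15ⁿ ≥ 17803/63.
15² = 225 falls short of 17803/63 but 15³ = 3375 reaches it, so n = 3.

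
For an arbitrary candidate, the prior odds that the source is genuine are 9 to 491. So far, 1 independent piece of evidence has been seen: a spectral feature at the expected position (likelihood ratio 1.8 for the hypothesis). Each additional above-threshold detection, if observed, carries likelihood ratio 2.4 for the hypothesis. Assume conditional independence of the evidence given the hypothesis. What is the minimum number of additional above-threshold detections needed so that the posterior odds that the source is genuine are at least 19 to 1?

Prior odds = 9/491.
Bayes factor of the evidence already in hand = 1.8.
Odds after that evidence = (9/491) × 1.8 = 81/2455.
Target odds = 19.
Need 2.4ⁿ ≥ 19 ÷ (81/2455) = 46645/81.
2.4⁷ = 35831808/78125 falls short of 46645/81 but 2.4⁸ = 429981696/390625 reaches it, so n = 8.

8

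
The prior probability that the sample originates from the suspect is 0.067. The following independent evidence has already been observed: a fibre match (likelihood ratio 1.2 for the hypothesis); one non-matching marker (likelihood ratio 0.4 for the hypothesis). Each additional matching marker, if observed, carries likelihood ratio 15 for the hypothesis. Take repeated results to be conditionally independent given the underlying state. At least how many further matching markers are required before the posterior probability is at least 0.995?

4

Prior odds = 0.067/0.933 = 67/933.
Combined Bayes factor of the evidence already in hand = 1.2 × 0.4 = 0.48.
Odds after that evidence = (67/933) × 0.48 = 268/7775.
Target odds = 0.995/0.005 = 199.
Need 15ⁿ ≥ 199 ÷ (268/7775) = 1547225/268.
15³ = 3375 falls short of 1547225/268 but 15⁴ = 50625 reaches it, so n = 4.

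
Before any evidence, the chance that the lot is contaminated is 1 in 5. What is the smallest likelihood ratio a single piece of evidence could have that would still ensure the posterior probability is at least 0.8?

Prior odds = 0.2/0.8 = 0.25.
Target odds = 0.8/0.2 = 4.
Required Bayes factor = 4 ÷ 0.25 = 16.

16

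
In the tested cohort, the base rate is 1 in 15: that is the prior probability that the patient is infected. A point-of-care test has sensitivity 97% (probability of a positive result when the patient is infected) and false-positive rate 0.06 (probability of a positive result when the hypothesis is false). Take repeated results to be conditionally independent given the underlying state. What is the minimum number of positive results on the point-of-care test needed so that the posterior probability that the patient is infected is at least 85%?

2

Prior odds: (1/15) ÷ (14/15) = 1/14.
Likelihood ratio of a positive result = 0.97/0.06 = 97/6.
Target posterior odds = 0.85/0.15 = 17/3.
Need (1/14) × (97/6)ⁿ ≥ 17/3, i.e. (97/6)ⁿ ≥ 238/3.
(97/6)¹ = 97/6 falls short of 238/3 but (97/6)² = 9409/36 reaches it, so n = 2.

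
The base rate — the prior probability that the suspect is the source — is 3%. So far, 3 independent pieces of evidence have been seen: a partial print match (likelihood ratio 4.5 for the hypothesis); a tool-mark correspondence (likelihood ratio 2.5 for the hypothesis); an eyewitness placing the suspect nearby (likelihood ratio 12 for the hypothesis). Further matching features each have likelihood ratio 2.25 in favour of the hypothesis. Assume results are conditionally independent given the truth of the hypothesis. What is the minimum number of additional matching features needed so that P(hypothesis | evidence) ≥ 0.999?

7

Prior odds = 0.03/0.97 = 3/97.
Combined Bayes factor of the evidence already in hand = 4.5 × 2.5 × 12 = 135.
Odds after that evidence = (3/97) × 135 = 405/97.
Target odds = 0.999/0.001 = 999.
Need 2.25ⁿ ≥ 999 ÷ (405/97) = 3589/15.
2.25⁶ = 531441/4096 falls short of 3589/15 but 2.25⁷ = 4782969/16384 reaches it, so n = 7.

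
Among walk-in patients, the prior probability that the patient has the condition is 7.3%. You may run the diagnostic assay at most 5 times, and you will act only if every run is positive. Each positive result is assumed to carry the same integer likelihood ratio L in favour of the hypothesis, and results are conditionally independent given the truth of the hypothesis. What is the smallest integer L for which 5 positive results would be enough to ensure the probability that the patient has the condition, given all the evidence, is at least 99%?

5

Prior odds = 0.073/0.927 = 73/927.
Target odds = 0.99/0.01 = 99.
Need L⁵ ≥ 99 ÷ (73/927) = 91773/73.
4⁵ = 1024 < 91773/73 ≤ 3125 = 5⁵, so L = 5.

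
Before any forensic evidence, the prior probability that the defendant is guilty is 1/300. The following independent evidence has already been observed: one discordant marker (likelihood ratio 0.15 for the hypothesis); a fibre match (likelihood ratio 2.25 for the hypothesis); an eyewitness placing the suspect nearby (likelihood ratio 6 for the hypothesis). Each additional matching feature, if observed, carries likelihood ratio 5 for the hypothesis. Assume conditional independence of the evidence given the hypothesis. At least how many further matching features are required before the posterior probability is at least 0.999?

Prior odds = (1/300)/(299/300) = 1/299.
Combined Bayes factor of the evidence already in hand = 0.15 × 2.25 × 6 = 2.025.
Odds after that evidence = (1/299) × 2.025 = 81/11960.
Target odds = 0.999/0.001 = 999.
Need 5ⁿ ≥ 999 ÷ (81/11960) = 442520/3.
5⁷ = 78125 falls short of 442520/3 but 5⁸ = 390625 reaches it, so n = 8.

8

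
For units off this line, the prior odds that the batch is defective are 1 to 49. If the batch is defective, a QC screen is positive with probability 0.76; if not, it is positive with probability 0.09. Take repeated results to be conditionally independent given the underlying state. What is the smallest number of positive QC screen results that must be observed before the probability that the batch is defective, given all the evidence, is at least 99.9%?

6

Prior odds = 1/49.
Likelihood ratio of a positive = 0.76/0.09 = 76/9.
Target odds: 0.999 ÷ 0.001 = 999.
Need (1/49) × (76/9)ⁿ ≥ 999, i.e. (76/9)ⁿ ≥ 48951.
(76/9)⁵ ≈42939.3 falls short of 48951 but (76/9)⁶ ≈362599 reaches it, so n = 6.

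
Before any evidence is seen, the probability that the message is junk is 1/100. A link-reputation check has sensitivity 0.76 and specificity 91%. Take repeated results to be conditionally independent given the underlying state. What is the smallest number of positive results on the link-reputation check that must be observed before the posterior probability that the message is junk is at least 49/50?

4

Prior odds = 0.01/0.99 = 1/99.
False-positive rate = 1 − 0.91 = 0.09; likelihood ratio of a positive = 0.76/0.09 = 76/9.
Target posterior odds = 0.98/0.02 = 49.
Require (76/9)ⁿ ≥ 49 ÷ (1/99) = 4851.
(76/9)³ = 438976/729 falls short of 4851 but (76/9)⁴ = 33362176/6561 reaches it, so n = 4.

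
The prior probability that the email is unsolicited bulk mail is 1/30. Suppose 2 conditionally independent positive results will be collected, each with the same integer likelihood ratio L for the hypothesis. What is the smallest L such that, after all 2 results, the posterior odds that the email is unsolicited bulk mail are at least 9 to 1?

Prior odds = (1/30)/(29/30) = 1/29.
Target odds = 9.
Need L² ≥ 9 ÷ (1/29) = 261.
16² = 256 < 261 ≤ 289 = 17², so L = 17.

17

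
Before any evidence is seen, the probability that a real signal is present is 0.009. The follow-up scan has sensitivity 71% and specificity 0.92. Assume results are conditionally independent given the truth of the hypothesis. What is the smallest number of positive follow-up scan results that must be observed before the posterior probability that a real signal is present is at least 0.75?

Prior odds = 0.009/0.991 = 9/991.
False-positive rate = 1 − 0.92 = 0.08; likelihood ratio of a positive = 0.71/0.08 = 8.875.
Target posterior odds = 0.75/0.25 = 3.
Need (9/991) × 8.875ⁿ ≥ 3, i.e. 8.875ⁿ ≥ 991/3.
8.875² = 78.765625 falls short of 991/3 but 8.875³ = 357911/512 reaches it, so n = 3.

3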